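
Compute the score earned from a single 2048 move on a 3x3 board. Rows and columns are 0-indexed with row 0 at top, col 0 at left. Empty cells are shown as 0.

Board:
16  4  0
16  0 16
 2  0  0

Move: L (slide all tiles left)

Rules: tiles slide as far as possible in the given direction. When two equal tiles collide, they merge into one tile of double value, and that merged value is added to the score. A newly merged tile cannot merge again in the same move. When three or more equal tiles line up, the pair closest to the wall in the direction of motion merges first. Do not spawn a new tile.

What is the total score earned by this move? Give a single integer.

Answer: 32

Derivation:
Slide left:
row 0: [16, 4, 0] -> [16, 4, 0]  score +0 (running 0)
row 1: [16, 0, 16] -> [32, 0, 0]  score +32 (running 32)
row 2: [2, 0, 0] -> [2, 0, 0]  score +0 (running 32)
Board after move:
16  4  0
32  0  0
 2  0  0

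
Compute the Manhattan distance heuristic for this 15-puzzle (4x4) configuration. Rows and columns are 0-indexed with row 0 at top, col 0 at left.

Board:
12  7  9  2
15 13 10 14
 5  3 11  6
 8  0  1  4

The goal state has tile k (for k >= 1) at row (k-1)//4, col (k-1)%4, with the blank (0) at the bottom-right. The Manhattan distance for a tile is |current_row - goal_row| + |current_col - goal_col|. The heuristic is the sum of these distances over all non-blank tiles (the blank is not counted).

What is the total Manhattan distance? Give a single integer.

Answer: 46

Derivation:
Tile 12: (0,0)->(2,3) = 5
Tile 7: (0,1)->(1,2) = 2
Tile 9: (0,2)->(2,0) = 4
Tile 2: (0,3)->(0,1) = 2
Tile 15: (1,0)->(3,2) = 4
Tile 13: (1,1)->(3,0) = 3
Tile 10: (1,2)->(2,1) = 2
Tile 14: (1,3)->(3,1) = 4
Tile 5: (2,0)->(1,0) = 1
Tile 3: (2,1)->(0,2) = 3
Tile 11: (2,2)->(2,2) = 0
Tile 6: (2,3)->(1,1) = 3
Tile 8: (3,0)->(1,3) = 5
Tile 1: (3,2)->(0,0) = 5
Tile 4: (3,3)->(0,3) = 3
Sum: 5 + 2 + 4 + 2 + 4 + 3 + 2 + 4 + 1 + 3 + 0 + 3 + 5 + 5 + 3 = 46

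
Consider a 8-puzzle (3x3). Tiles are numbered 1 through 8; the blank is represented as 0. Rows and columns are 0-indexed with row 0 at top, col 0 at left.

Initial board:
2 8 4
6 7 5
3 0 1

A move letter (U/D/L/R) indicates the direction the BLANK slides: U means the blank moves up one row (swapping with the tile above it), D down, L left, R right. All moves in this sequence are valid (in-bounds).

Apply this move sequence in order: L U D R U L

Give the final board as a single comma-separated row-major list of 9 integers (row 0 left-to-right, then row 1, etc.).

After move 1 (L):
2 8 4
6 7 5
0 3 1

After move 2 (U):
2 8 4
0 7 5
6 3 1

After move 3 (D):
2 8 4
6 7 5
0 3 1

After move 4 (R):
2 8 4
6 7 5
3 0 1

After move 5 (U):
2 8 4
6 0 5
3 7 1

After move 6 (L):
2 8 4
0 6 5
3 7 1

Answer: 2, 8, 4, 0, 6, 5, 3, 7, 1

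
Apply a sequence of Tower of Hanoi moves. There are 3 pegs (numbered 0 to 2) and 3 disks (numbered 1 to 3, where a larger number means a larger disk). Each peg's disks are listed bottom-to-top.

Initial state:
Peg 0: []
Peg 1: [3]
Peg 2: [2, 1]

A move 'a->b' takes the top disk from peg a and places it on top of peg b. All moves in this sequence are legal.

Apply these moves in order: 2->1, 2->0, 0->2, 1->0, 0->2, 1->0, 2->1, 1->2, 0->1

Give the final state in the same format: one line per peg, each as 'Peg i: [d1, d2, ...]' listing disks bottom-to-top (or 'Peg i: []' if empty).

After move 1 (2->1):
Peg 0: []
Peg 1: [3, 1]
Peg 2: [2]

After move 2 (2->0):
Peg 0: [2]
Peg 1: [3, 1]
Peg 2: []

After move 3 (0->2):
Peg 0: []
Peg 1: [3, 1]
Peg 2: [2]

After move 4 (1->0):
Peg 0: [1]
Peg 1: [3]
Peg 2: [2]

After move 5 (0->2):
Peg 0: []
Peg 1: [3]
Peg 2: [2, 1]

After move 6 (1->0):
Peg 0: [3]
Peg 1: []
Peg 2: [2, 1]

After move 7 (2->1):
Peg 0: [3]
Peg 1: [1]
Peg 2: [2]

After move 8 (1->2):
Peg 0: [3]
Peg 1: []
Peg 2: [2, 1]

After move 9 (0->1):
Peg 0: []
Peg 1: [3]
Peg 2: [2, 1]

Answer: Peg 0: []
Peg 1: [3]
Peg 2: [2, 1]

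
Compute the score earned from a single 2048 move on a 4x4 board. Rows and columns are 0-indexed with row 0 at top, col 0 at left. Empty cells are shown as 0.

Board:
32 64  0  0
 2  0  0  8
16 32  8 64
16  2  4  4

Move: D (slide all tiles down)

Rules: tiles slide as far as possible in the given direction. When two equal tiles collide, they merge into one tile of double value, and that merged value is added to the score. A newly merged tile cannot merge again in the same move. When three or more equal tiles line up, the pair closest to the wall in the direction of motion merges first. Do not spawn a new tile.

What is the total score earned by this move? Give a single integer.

Slide down:
col 0: [32, 2, 16, 16] -> [0, 32, 2, 32]  score +32 (running 32)
col 1: [64, 0, 32, 2] -> [0, 64, 32, 2]  score +0 (running 32)
col 2: [0, 0, 8, 4] -> [0, 0, 8, 4]  score +0 (running 32)
col 3: [0, 8, 64, 4] -> [0, 8, 64, 4]  score +0 (running 32)
Board after move:
 0  0  0  0
32 64  0  8
 2 32  8 64
32  2  4  4

Answer: 32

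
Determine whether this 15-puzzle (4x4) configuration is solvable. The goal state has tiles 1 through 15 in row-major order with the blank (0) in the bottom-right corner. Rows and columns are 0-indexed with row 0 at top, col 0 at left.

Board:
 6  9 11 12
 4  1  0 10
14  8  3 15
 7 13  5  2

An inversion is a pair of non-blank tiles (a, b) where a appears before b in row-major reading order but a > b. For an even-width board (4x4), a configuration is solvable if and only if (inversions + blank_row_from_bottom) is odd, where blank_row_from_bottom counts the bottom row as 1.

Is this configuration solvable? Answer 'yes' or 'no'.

Inversions: 56
Blank is in row 1 (0-indexed from top), which is row 3 counting from the bottom (bottom = 1).
56 + 3 = 59, which is odd, so the puzzle is solvable.

Answer: yes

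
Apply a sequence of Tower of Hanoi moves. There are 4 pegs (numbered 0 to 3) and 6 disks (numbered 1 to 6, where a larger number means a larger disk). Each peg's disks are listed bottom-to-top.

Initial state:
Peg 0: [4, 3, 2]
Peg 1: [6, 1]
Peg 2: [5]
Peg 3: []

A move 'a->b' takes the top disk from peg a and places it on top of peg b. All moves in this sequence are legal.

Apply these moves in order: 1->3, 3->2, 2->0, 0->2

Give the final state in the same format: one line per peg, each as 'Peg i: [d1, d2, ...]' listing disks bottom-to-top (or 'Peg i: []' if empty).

Answer: Peg 0: [4, 3, 2]
Peg 1: [6]
Peg 2: [5, 1]
Peg 3: []

Derivation:
After move 1 (1->3):
Peg 0: [4, 3, 2]
Peg 1: [6]
Peg 2: [5]
Peg 3: [1]

After move 2 (3->2):
Peg 0: [4, 3, 2]
Peg 1: [6]
Peg 2: [5, 1]
Peg 3: []

After move 3 (2->0):
Peg 0: [4, 3, 2, 1]
Peg 1: [6]
Peg 2: [5]
Peg 3: []

After move 4 (0->2):
Peg 0: [4, 3, 2]
Peg 1: [6]
Peg 2: [5, 1]
Peg 3: []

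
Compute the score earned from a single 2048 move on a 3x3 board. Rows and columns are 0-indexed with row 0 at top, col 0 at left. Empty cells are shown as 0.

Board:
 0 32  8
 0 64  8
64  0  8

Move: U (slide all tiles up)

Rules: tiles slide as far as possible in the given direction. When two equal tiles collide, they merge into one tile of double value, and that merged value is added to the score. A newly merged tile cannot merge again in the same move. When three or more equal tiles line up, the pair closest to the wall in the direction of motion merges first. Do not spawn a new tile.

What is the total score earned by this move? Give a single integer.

Slide up:
col 0: [0, 0, 64] -> [64, 0, 0]  score +0 (running 0)
col 1: [32, 64, 0] -> [32, 64, 0]  score +0 (running 0)
col 2: [8, 8, 8] -> [16, 8, 0]  score +16 (running 16)
Board after move:
64 32 16
 0 64  8
 0  0  0

Answer: 16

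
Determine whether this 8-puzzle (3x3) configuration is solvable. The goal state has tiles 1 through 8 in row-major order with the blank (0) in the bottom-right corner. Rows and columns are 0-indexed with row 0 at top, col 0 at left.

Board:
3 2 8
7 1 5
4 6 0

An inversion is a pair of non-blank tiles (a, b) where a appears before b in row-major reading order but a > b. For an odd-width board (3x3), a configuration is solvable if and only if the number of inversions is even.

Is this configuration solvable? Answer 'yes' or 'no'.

Answer: no

Derivation:
Inversions (pairs i<j in row-major order where tile[i] > tile[j] > 0): 13
13 is odd, so the puzzle is not solvable.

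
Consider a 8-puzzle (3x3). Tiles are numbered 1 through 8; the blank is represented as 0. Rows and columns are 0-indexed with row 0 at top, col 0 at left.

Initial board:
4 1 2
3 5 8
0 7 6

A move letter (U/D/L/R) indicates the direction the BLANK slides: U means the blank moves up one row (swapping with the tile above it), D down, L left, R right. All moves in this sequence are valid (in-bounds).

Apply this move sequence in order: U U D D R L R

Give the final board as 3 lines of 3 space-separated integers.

Answer: 4 1 2
3 5 8
7 0 6

Derivation:
After move 1 (U):
4 1 2
0 5 8
3 7 6

After move 2 (U):
0 1 2
4 5 8
3 7 6

After move 3 (D):
4 1 2
0 5 8
3 7 6

After move 4 (D):
4 1 2
3 5 8
0 7 6

After move 5 (R):
4 1 2
3 5 8
7 0 6

After move 6 (L):
4 1 2
3 5 8
0 7 6

After move 7 (R):
4 1 2
3 5 8
7 0 6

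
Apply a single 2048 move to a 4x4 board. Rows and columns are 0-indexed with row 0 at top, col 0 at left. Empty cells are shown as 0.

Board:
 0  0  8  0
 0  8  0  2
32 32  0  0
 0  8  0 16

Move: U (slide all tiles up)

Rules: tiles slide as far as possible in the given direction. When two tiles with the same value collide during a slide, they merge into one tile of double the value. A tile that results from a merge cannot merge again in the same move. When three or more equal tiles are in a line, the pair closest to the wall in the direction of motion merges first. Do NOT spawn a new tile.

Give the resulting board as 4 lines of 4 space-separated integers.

Slide up:
col 0: [0, 0, 32, 0] -> [32, 0, 0, 0]
col 1: [0, 8, 32, 8] -> [8, 32, 8, 0]
col 2: [8, 0, 0, 0] -> [8, 0, 0, 0]
col 3: [0, 2, 0, 16] -> [2, 16, 0, 0]

Answer: 32  8  8  2
 0 32  0 16
 0  8  0  0
 0  0  0  0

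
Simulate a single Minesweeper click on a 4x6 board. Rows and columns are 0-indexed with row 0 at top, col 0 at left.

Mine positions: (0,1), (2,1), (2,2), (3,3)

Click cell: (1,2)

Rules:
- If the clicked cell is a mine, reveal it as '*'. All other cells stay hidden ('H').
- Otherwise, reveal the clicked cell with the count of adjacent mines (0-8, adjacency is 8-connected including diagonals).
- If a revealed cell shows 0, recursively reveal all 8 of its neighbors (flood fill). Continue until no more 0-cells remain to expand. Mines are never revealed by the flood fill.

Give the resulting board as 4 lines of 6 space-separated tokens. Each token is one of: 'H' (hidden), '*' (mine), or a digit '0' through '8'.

H H H H H H
H H 3 H H H
H H H H H H
H H H H H H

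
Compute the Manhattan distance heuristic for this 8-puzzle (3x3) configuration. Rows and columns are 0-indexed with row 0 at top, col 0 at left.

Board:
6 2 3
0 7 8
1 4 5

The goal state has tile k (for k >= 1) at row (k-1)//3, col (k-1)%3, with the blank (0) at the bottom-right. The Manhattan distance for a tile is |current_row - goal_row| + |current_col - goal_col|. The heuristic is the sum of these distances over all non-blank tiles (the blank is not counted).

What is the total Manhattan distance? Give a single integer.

Tile 6: (0,0)->(1,2) = 3
Tile 2: (0,1)->(0,1) = 0
Tile 3: (0,2)->(0,2) = 0
Tile 7: (1,1)->(2,0) = 2
Tile 8: (1,2)->(2,1) = 2
Tile 1: (2,0)->(0,0) = 2
Tile 4: (2,1)->(1,0) = 2
Tile 5: (2,2)->(1,1) = 2
Sum: 3 + 0 + 0 + 2 + 2 + 2 + 2 + 2 = 13

Answer: 13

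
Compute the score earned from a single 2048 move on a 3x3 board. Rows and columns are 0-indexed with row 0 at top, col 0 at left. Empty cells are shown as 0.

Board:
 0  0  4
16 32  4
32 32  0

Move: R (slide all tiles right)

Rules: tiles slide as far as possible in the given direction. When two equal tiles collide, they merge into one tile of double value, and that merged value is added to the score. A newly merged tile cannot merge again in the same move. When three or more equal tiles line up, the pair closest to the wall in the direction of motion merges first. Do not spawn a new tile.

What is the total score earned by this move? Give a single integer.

Slide right:
row 0: [0, 0, 4] -> [0, 0, 4]  score +0 (running 0)
row 1: [16, 32, 4] -> [16, 32, 4]  score +0 (running 0)
row 2: [32, 32, 0] -> [0, 0, 64]  score +64 (running 64)
Board after move:
 0  0  4
16 32  4
 0  0 64

Answer: 64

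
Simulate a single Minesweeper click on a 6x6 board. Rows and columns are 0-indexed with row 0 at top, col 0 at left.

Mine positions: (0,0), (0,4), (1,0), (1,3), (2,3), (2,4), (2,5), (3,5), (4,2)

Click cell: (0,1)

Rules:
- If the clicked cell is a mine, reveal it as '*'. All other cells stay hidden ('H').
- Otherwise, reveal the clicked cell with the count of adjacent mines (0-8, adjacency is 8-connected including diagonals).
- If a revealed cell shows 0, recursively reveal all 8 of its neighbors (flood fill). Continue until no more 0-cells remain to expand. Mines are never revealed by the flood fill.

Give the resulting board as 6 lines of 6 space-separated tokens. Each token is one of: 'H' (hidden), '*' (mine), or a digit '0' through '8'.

H 2 H H H H
H H H H H H
H H H H H H
H H H H H H
H H H H H H
H H H H H H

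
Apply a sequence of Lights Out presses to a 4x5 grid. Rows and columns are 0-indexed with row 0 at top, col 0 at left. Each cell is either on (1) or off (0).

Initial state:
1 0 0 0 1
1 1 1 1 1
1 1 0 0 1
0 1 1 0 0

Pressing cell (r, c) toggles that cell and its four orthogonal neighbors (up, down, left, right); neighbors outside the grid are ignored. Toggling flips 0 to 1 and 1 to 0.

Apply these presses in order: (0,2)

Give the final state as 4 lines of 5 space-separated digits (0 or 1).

Answer: 1 1 1 1 1
1 1 0 1 1
1 1 0 0 1
0 1 1 0 0

Derivation:
After press 1 at (0,2):
1 1 1 1 1
1 1 0 1 1
1 1 0 0 1
0 1 1 0 0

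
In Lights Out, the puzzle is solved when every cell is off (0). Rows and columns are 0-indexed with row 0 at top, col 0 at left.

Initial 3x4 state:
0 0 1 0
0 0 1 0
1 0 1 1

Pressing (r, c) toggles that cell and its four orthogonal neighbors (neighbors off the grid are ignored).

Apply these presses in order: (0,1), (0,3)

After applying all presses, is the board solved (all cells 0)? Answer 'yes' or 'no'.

Answer: no

Derivation:
After press 1 at (0,1):
1 1 0 0
0 1 1 0
1 0 1 1

After press 2 at (0,3):
1 1 1 1
0 1 1 1
1 0 1 1

Lights still on: 10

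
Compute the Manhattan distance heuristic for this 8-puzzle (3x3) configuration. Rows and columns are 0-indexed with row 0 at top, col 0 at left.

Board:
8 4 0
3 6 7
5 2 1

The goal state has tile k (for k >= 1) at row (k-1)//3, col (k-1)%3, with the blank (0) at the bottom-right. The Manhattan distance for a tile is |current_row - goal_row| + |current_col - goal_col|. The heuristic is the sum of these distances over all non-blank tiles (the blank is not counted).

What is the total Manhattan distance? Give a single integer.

Answer: 20

Derivation:
Tile 8: at (0,0), goal (2,1), distance |0-2|+|0-1| = 3
Tile 4: at (0,1), goal (1,0), distance |0-1|+|1-0| = 2
Tile 3: at (1,0), goal (0,2), distance |1-0|+|0-2| = 3
Tile 6: at (1,1), goal (1,2), distance |1-1|+|1-2| = 1
Tile 7: at (1,2), goal (2,0), distance |1-2|+|2-0| = 3
Tile 5: at (2,0), goal (1,1), distance |2-1|+|0-1| = 2
Tile 2: at (2,1), goal (0,1), distance |2-0|+|1-1| = 2
Tile 1: at (2,2), goal (0,0), distance |2-0|+|2-0| = 4
Sum: 3 + 2 + 3 + 1 + 3 + 2 + 2 + 4 = 20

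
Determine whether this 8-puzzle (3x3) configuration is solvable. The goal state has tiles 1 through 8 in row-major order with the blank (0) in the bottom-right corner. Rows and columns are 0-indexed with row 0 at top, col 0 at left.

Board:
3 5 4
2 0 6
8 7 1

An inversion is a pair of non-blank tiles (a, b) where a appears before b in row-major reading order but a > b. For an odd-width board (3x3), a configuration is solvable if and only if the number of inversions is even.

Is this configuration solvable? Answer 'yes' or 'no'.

Inversions (pairs i<j in row-major order where tile[i] > tile[j] > 0): 12
12 is even, so the puzzle is solvable.

Answer: yes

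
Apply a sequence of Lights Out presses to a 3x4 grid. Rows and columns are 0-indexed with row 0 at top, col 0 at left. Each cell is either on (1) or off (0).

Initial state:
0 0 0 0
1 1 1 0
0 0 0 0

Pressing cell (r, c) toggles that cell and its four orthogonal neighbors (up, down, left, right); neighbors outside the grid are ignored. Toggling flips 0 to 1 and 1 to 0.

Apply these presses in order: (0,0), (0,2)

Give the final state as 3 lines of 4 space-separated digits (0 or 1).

Answer: 1 0 1 1
0 1 0 0
0 0 0 0

Derivation:
After press 1 at (0,0):
1 1 0 0
0 1 1 0
0 0 0 0

After press 2 at (0,2):
1 0 1 1
0 1 0 0
0 0 0 0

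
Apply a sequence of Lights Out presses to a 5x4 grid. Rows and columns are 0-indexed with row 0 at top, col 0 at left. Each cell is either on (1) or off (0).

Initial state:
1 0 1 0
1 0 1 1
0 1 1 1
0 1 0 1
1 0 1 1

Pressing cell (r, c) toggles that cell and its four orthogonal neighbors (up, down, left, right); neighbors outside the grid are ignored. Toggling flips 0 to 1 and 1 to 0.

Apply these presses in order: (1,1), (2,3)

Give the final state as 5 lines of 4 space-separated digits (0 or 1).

After press 1 at (1,1):
1 1 1 0
0 1 0 1
0 0 1 1
0 1 0 1
1 0 1 1

After press 2 at (2,3):
1 1 1 0
0 1 0 0
0 0 0 0
0 1 0 0
1 0 1 1

Answer: 1 1 1 0
0 1 0 0
0 0 0 0
0 1 0 0
1 0 1 1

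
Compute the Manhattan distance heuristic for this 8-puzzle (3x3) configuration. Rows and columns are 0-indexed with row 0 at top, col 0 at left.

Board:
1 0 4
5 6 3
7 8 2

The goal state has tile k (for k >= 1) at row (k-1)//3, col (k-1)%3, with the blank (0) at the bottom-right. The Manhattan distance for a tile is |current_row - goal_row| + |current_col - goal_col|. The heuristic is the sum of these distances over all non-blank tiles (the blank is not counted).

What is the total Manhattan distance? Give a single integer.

Tile 1: at (0,0), goal (0,0), distance |0-0|+|0-0| = 0
Tile 4: at (0,2), goal (1,0), distance |0-1|+|2-0| = 3
Tile 5: at (1,0), goal (1,1), distance |1-1|+|0-1| = 1
Tile 6: at (1,1), goal (1,2), distance |1-1|+|1-2| = 1
Tile 3: at (1,2), goal (0,2), distance |1-0|+|2-2| = 1
Tile 7: at (2,0), goal (2,0), distance |2-2|+|0-0| = 0
Tile 8: at (2,1), goal (2,1), distance |2-2|+|1-1| = 0
Tile 2: at (2,2), goal (0,1), distance |2-0|+|2-1| = 3
Sum: 0 + 3 + 1 + 1 + 1 + 0 + 0 + 3 = 9

Answer: 9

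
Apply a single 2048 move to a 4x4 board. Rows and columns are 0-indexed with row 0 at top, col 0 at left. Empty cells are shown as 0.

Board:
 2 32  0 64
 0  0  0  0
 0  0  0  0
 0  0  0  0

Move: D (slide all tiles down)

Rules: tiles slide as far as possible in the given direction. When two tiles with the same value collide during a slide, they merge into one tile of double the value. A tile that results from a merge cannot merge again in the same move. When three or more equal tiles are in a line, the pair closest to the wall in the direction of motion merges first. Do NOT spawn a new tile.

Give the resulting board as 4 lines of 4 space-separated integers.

Slide down:
col 0: [2, 0, 0, 0] -> [0, 0, 0, 2]
col 1: [32, 0, 0, 0] -> [0, 0, 0, 32]
col 2: [0, 0, 0, 0] -> [0, 0, 0, 0]
col 3: [64, 0, 0, 0] -> [0, 0, 0, 64]

Answer:  0  0  0  0
 0  0  0  0
 0  0  0  0
 2 32  0 64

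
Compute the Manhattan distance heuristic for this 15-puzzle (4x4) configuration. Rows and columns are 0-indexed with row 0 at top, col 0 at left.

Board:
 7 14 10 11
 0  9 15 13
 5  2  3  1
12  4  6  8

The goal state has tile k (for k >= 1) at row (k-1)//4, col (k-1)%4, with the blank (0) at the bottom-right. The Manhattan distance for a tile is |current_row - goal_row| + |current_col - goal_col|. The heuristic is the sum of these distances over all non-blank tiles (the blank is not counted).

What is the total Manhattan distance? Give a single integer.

Tile 7: at (0,0), goal (1,2), distance |0-1|+|0-2| = 3
Tile 14: at (0,1), goal (3,1), distance |0-3|+|1-1| = 3
Tile 10: at (0,2), goal (2,1), distance |0-2|+|2-1| = 3
Tile 11: at (0,3), goal (2,2), distance |0-2|+|3-2| = 3
Tile 9: at (1,1), goal (2,0), distance |1-2|+|1-0| = 2
Tile 15: at (1,2), goal (3,2), distance |1-3|+|2-2| = 2
Tile 13: at (1,3), goal (3,0), distance |1-3|+|3-0| = 5
Tile 5: at (2,0), goal (1,0), distance |2-1|+|0-0| = 1
Tile 2: at (2,1), goal (0,1), distance |2-0|+|1-1| = 2
Tile 3: at (2,2), goal (0,2), distance |2-0|+|2-2| = 2
Tile 1: at (2,3), goal (0,0), distance |2-0|+|3-0| = 5
Tile 12: at (3,0), goal (2,3), distance |3-2|+|0-3| = 4
Tile 4: at (3,1), goal (0,3), distance |3-0|+|1-3| = 5
Tile 6: at (3,2), goal (1,1), distance |3-1|+|2-1| = 3
Tile 8: at (3,3), goal (1,3), distance |3-1|+|3-3| = 2
Sum: 3 + 3 + 3 + 3 + 2 + 2 + 5 + 1 + 2 + 2 + 5 + 4 + 5 + 3 + 2 = 45

Answer: 45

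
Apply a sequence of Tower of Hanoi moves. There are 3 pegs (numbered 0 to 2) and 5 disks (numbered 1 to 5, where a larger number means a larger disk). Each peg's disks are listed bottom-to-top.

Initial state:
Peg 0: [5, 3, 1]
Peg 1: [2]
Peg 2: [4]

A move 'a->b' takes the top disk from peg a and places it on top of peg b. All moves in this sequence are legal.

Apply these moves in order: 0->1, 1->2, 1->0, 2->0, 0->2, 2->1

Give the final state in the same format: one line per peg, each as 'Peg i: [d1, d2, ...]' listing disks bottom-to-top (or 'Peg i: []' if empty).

After move 1 (0->1):
Peg 0: [5, 3]
Peg 1: [2, 1]
Peg 2: [4]

After move 2 (1->2):
Peg 0: [5, 3]
Peg 1: [2]
Peg 2: [4, 1]

After move 3 (1->0):
Peg 0: [5, 3, 2]
Peg 1: []
Peg 2: [4, 1]

After move 4 (2->0):
Peg 0: [5, 3, 2, 1]
Peg 1: []
Peg 2: [4]

After move 5 (0->2):
Peg 0: [5, 3, 2]
Peg 1: []
Peg 2: [4, 1]

After move 6 (2->1):
Peg 0: [5, 3, 2]
Peg 1: [1]
Peg 2: [4]

Answer: Peg 0: [5, 3, 2]
Peg 1: [1]
Peg 2: [4]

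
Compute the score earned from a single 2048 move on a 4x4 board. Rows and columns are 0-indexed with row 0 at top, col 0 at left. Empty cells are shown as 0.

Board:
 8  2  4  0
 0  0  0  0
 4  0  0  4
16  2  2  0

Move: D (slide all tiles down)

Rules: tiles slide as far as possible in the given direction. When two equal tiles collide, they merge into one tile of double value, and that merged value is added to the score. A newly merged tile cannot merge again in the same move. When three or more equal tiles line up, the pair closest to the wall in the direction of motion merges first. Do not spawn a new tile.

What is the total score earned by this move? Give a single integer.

Answer: 4

Derivation:
Slide down:
col 0: [8, 0, 4, 16] -> [0, 8, 4, 16]  score +0 (running 0)
col 1: [2, 0, 0, 2] -> [0, 0, 0, 4]  score +4 (running 4)
col 2: [4, 0, 0, 2] -> [0, 0, 4, 2]  score +0 (running 4)
col 3: [0, 0, 4, 0] -> [0, 0, 0, 4]  score +0 (running 4)
Board after move:
 0  0  0  0
 8  0  0  0
 4  0  4  0
16  4  2  4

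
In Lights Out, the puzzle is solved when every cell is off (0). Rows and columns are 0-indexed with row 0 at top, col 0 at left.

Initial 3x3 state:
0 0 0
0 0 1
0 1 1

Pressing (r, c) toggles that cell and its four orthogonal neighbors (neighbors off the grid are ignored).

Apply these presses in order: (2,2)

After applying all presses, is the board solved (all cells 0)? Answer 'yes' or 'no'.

After press 1 at (2,2):
0 0 0
0 0 0
0 0 0

Lights still on: 0

Answer: yes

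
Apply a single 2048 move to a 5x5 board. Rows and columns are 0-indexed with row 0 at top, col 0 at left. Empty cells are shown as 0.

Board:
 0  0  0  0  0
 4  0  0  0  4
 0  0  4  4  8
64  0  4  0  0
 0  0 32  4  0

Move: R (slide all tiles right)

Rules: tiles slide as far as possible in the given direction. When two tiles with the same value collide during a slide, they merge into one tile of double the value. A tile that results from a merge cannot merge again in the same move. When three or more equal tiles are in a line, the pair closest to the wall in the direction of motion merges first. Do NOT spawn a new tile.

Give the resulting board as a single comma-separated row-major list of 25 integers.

Slide right:
row 0: [0, 0, 0, 0, 0] -> [0, 0, 0, 0, 0]
row 1: [4, 0, 0, 0, 4] -> [0, 0, 0, 0, 8]
row 2: [0, 0, 4, 4, 8] -> [0, 0, 0, 8, 8]
row 3: [64, 0, 4, 0, 0] -> [0, 0, 0, 64, 4]
row 4: [0, 0, 32, 4, 0] -> [0, 0, 0, 32, 4]

Answer: 0, 0, 0, 0, 0, 0, 0, 0, 0, 8, 0, 0, 0, 8, 8, 0, 0, 0, 64, 4, 0, 0, 0, 32, 4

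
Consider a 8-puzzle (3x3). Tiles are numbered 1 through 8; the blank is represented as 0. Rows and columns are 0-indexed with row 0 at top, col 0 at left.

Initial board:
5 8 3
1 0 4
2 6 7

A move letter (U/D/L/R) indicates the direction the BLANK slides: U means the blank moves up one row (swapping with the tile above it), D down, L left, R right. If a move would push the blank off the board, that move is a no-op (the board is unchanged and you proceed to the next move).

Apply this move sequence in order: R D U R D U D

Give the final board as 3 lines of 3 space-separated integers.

Answer: 5 8 3
1 4 7
2 6 0

Derivation:
After move 1 (R):
5 8 3
1 4 0
2 6 7

After move 2 (D):
5 8 3
1 4 7
2 6 0

After move 3 (U):
5 8 3
1 4 0
2 6 7

After move 4 (R):
5 8 3
1 4 0
2 6 7

After move 5 (D):
5 8 3
1 4 7
2 6 0

After move 6 (U):
5 8 3
1 4 0
2 6 7

After move 7 (D):
5 8 3
1 4 7
2 6 0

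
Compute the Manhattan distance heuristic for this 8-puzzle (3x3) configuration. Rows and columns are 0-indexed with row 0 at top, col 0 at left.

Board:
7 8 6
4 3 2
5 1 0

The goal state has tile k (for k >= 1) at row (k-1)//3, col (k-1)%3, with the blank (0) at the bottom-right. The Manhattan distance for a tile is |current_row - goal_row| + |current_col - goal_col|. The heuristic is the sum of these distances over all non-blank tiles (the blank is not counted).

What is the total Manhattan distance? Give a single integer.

Tile 7: (0,0)->(2,0) = 2
Tile 8: (0,1)->(2,1) = 2
Tile 6: (0,2)->(1,2) = 1
Tile 4: (1,0)->(1,0) = 0
Tile 3: (1,1)->(0,2) = 2
Tile 2: (1,2)->(0,1) = 2
Tile 5: (2,0)->(1,1) = 2
Tile 1: (2,1)->(0,0) = 3
Sum: 2 + 2 + 1 + 0 + 2 + 2 + 2 + 3 = 14

Answer: 14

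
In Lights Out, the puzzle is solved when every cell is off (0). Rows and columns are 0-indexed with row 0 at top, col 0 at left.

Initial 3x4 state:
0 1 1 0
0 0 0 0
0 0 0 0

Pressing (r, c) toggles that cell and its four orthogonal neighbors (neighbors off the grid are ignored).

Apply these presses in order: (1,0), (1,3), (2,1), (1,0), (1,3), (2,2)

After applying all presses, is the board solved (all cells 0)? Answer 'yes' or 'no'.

Answer: no

Derivation:
After press 1 at (1,0):
1 1 1 0
1 1 0 0
1 0 0 0

After press 2 at (1,3):
1 1 1 1
1 1 1 1
1 0 0 1

After press 3 at (2,1):
1 1 1 1
1 0 1 1
0 1 1 1

After press 4 at (1,0):
0 1 1 1
0 1 1 1
1 1 1 1

After press 5 at (1,3):
0 1 1 0
0 1 0 0
1 1 1 0

After press 6 at (2,2):
0 1 1 0
0 1 1 0
1 0 0 1

Lights still on: 6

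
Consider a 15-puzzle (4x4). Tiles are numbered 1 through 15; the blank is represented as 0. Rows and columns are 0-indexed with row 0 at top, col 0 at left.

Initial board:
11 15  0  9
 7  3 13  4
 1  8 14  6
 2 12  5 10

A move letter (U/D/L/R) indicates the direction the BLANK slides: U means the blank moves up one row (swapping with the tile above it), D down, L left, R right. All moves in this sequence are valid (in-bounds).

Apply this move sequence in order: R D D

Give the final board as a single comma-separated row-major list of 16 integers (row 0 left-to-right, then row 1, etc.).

Answer: 11, 15, 9, 4, 7, 3, 13, 6, 1, 8, 14, 0, 2, 12, 5, 10

Derivation:
After move 1 (R):
11 15  9  0
 7  3 13  4
 1  8 14  6
 2 12  5 10

After move 2 (D):
11 15  9  4
 7  3 13  0
 1  8 14  6
 2 12  5 10

After move 3 (D):
11 15  9  4
 7  3 13  6
 1  8 14  0
 2 12  5 10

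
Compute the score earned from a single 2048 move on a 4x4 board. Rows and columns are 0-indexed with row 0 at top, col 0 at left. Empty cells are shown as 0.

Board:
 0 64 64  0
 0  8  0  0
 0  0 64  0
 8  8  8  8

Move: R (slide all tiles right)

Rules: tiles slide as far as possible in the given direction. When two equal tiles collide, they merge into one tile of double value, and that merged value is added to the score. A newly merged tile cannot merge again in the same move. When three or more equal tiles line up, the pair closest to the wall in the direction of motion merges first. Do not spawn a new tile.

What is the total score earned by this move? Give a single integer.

Slide right:
row 0: [0, 64, 64, 0] -> [0, 0, 0, 128]  score +128 (running 128)
row 1: [0, 8, 0, 0] -> [0, 0, 0, 8]  score +0 (running 128)
row 2: [0, 0, 64, 0] -> [0, 0, 0, 64]  score +0 (running 128)
row 3: [8, 8, 8, 8] -> [0, 0, 16, 16]  score +32 (running 160)
Board after move:
  0   0   0 128
  0   0   0   8
  0   0   0  64
  0   0  16  16

Answer: 160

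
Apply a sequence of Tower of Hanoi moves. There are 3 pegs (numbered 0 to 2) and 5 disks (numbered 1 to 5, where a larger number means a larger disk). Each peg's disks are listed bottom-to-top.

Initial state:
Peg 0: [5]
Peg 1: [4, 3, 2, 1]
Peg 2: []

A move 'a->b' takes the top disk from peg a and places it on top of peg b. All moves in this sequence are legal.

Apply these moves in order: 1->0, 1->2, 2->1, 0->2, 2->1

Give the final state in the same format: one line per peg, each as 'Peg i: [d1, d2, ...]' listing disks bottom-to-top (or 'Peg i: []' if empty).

Answer: Peg 0: [5]
Peg 1: [4, 3, 2, 1]
Peg 2: []

Derivation:
After move 1 (1->0):
Peg 0: [5, 1]
Peg 1: [4, 3, 2]
Peg 2: []

After move 2 (1->2):
Peg 0: [5, 1]
Peg 1: [4, 3]
Peg 2: [2]

After move 3 (2->1):
Peg 0: [5, 1]
Peg 1: [4, 3, 2]
Peg 2: []

After move 4 (0->2):
Peg 0: [5]
Peg 1: [4, 3, 2]
Peg 2: [1]

After move 5 (2->1):
Peg 0: [5]
Peg 1: [4, 3, 2, 1]
Peg 2: []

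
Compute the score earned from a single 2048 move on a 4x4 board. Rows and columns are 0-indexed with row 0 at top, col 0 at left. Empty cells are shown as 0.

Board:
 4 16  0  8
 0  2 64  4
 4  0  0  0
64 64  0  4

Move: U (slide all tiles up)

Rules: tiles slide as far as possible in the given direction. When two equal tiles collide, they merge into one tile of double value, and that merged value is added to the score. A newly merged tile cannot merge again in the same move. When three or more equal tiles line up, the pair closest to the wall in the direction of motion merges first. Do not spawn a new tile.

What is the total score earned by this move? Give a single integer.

Slide up:
col 0: [4, 0, 4, 64] -> [8, 64, 0, 0]  score +8 (running 8)
col 1: [16, 2, 0, 64] -> [16, 2, 64, 0]  score +0 (running 8)
col 2: [0, 64, 0, 0] -> [64, 0, 0, 0]  score +0 (running 8)
col 3: [8, 4, 0, 4] -> [8, 8, 0, 0]  score +8 (running 16)
Board after move:
 8 16 64  8
64  2  0  8
 0 64  0  0
 0  0  0  0

Answer: 16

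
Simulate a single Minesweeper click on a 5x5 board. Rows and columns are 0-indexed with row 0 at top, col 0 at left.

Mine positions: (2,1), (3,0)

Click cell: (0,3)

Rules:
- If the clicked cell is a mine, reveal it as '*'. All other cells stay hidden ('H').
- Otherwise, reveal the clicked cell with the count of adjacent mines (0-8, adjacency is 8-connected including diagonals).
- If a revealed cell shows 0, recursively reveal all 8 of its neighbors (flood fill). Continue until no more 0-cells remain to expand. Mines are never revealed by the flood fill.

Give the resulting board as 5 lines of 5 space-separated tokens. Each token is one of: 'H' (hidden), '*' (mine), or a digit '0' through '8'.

0 0 0 0 0
1 1 1 0 0
H H 1 0 0
H 2 1 0 0
H 1 0 0 0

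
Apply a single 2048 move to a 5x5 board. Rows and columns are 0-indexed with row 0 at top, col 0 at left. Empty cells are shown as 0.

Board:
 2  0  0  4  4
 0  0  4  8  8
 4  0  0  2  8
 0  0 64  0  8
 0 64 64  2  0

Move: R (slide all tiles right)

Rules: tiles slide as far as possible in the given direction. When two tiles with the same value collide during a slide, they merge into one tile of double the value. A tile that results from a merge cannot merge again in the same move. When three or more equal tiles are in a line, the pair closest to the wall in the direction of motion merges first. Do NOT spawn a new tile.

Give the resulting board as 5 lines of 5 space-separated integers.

Slide right:
row 0: [2, 0, 0, 4, 4] -> [0, 0, 0, 2, 8]
row 1: [0, 0, 4, 8, 8] -> [0, 0, 0, 4, 16]
row 2: [4, 0, 0, 2, 8] -> [0, 0, 4, 2, 8]
row 3: [0, 0, 64, 0, 8] -> [0, 0, 0, 64, 8]
row 4: [0, 64, 64, 2, 0] -> [0, 0, 0, 128, 2]

Answer:   0   0   0   2   8
  0   0   0   4  16
  0   0   4   2   8
  0   0   0  64   8
  0   0   0 128   2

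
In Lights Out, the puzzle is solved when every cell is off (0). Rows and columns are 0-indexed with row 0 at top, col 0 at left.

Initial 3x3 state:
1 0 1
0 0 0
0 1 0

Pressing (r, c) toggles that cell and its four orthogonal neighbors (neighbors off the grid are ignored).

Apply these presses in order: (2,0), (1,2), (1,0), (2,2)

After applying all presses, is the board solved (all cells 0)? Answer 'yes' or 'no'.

Answer: no

Derivation:
After press 1 at (2,0):
1 0 1
1 0 0
1 0 0

After press 2 at (1,2):
1 0 0
1 1 1
1 0 1

After press 3 at (1,0):
0 0 0
0 0 1
0 0 1

After press 4 at (2,2):
0 0 0
0 0 0
0 1 0

Lights still on: 1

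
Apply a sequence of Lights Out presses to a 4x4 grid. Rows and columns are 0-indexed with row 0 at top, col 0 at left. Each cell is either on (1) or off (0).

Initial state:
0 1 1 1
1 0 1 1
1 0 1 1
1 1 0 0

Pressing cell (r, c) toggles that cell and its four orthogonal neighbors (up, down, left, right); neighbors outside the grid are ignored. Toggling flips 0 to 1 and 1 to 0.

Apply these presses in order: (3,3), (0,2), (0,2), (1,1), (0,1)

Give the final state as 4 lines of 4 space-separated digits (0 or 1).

After press 1 at (3,3):
0 1 1 1
1 0 1 1
1 0 1 0
1 1 1 1

After press 2 at (0,2):
0 0 0 0
1 0 0 1
1 0 1 0
1 1 1 1

After press 3 at (0,2):
0 1 1 1
1 0 1 1
1 0 1 0
1 1 1 1

After press 4 at (1,1):
0 0 1 1
0 1 0 1
1 1 1 0
1 1 1 1

After press 5 at (0,1):
1 1 0 1
0 0 0 1
1 1 1 0
1 1 1 1

Answer: 1 1 0 1
0 0 0 1
1 1 1 0
1 1 1 1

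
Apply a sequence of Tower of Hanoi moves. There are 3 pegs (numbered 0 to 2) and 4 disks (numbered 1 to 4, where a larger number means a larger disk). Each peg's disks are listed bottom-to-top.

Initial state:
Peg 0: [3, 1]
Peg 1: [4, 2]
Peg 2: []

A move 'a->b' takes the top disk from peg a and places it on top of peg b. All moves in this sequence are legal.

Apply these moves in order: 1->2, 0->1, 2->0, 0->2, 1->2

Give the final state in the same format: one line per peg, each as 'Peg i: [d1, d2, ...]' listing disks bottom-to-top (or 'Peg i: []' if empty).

After move 1 (1->2):
Peg 0: [3, 1]
Peg 1: [4]
Peg 2: [2]

After move 2 (0->1):
Peg 0: [3]
Peg 1: [4, 1]
Peg 2: [2]

After move 3 (2->0):
Peg 0: [3, 2]
Peg 1: [4, 1]
Peg 2: []

After move 4 (0->2):
Peg 0: [3]
Peg 1: [4, 1]
Peg 2: [2]

After move 5 (1->2):
Peg 0: [3]
Peg 1: [4]
Peg 2: [2, 1]

Answer: Peg 0: [3]
Peg 1: [4]
Peg 2: [2, 1]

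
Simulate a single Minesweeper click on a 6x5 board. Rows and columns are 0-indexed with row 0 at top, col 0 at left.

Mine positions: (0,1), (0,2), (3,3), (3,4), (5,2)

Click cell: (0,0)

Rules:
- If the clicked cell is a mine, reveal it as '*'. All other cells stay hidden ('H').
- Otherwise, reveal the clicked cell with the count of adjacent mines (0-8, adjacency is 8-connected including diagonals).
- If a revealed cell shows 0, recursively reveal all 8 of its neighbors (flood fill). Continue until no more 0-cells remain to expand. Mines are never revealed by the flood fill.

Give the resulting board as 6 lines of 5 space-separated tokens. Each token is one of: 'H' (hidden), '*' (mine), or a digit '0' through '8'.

1 H H H H
H H H H H
H H H H H
H H H H H
H H H H H
H H H H H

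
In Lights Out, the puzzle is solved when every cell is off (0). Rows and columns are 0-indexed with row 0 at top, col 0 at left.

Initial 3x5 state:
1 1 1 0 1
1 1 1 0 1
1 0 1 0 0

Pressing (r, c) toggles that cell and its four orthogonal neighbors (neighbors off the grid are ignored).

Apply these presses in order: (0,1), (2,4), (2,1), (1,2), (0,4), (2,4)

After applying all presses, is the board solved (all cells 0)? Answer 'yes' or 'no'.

Answer: no

Derivation:
After press 1 at (0,1):
0 0 0 0 1
1 0 1 0 1
1 0 1 0 0

After press 2 at (2,4):
0 0 0 0 1
1 0 1 0 0
1 0 1 1 1

After press 3 at (2,1):
0 0 0 0 1
1 1 1 0 0
0 1 0 1 1

After press 4 at (1,2):
0 0 1 0 1
1 0 0 1 0
0 1 1 1 1

After press 5 at (0,4):
0 0 1 1 0
1 0 0 1 1
0 1 1 1 1

After press 6 at (2,4):
0 0 1 1 0
1 0 0 1 0
0 1 1 0 0

Lights still on: 6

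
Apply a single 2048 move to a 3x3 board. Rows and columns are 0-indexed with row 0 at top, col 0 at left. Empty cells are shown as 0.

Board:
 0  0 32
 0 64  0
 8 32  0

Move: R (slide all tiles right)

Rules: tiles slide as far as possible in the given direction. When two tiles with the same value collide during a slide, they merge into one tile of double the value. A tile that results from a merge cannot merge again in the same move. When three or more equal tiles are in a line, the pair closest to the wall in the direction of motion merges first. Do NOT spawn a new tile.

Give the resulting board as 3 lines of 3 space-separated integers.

Slide right:
row 0: [0, 0, 32] -> [0, 0, 32]
row 1: [0, 64, 0] -> [0, 0, 64]
row 2: [8, 32, 0] -> [0, 8, 32]

Answer:  0  0 32
 0  0 64
 0  8 32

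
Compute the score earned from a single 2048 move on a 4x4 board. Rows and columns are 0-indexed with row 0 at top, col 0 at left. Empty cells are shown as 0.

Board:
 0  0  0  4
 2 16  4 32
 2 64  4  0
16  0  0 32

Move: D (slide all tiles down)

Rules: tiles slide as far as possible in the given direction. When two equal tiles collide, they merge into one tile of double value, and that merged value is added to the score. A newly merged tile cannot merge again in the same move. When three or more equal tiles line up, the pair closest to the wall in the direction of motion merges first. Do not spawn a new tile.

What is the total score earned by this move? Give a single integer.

Answer: 76

Derivation:
Slide down:
col 0: [0, 2, 2, 16] -> [0, 0, 4, 16]  score +4 (running 4)
col 1: [0, 16, 64, 0] -> [0, 0, 16, 64]  score +0 (running 4)
col 2: [0, 4, 4, 0] -> [0, 0, 0, 8]  score +8 (running 12)
col 3: [4, 32, 0, 32] -> [0, 0, 4, 64]  score +64 (running 76)
Board after move:
 0  0  0  0
 0  0  0  0
 4 16  0  4
16 64  8 64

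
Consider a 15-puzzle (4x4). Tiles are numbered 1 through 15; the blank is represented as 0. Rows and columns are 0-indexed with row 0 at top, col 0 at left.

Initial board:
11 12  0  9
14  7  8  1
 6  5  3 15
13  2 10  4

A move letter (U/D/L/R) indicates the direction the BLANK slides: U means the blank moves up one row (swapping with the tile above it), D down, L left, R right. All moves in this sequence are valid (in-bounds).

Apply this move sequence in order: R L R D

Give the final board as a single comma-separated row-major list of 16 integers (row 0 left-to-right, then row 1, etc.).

Answer: 11, 12, 9, 1, 14, 7, 8, 0, 6, 5, 3, 15, 13, 2, 10, 4

Derivation:
After move 1 (R):
11 12  9  0
14  7  8  1
 6  5  3 15
13  2 10  4

After move 2 (L):
11 12  0  9
14  7  8  1
 6  5  3 15
13  2 10  4

After move 3 (R):
11 12  9  0
14  7  8  1
 6  5  3 15
13  2 10  4

After move 4 (D):
11 12  9  1
14  7  8  0
 6  5  3 15
13  2 10  4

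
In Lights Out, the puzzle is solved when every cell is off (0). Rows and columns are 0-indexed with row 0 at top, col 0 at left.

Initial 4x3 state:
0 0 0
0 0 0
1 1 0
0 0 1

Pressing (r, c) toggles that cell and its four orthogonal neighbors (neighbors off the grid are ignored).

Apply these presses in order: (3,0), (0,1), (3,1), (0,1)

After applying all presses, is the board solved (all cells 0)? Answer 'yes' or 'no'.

After press 1 at (3,0):
0 0 0
0 0 0
0 1 0
1 1 1

After press 2 at (0,1):
1 1 1
0 1 0
0 1 0
1 1 1

After press 3 at (3,1):
1 1 1
0 1 0
0 0 0
0 0 0

After press 4 at (0,1):
0 0 0
0 0 0
0 0 0
0 0 0

Lights still on: 0

Answer: yes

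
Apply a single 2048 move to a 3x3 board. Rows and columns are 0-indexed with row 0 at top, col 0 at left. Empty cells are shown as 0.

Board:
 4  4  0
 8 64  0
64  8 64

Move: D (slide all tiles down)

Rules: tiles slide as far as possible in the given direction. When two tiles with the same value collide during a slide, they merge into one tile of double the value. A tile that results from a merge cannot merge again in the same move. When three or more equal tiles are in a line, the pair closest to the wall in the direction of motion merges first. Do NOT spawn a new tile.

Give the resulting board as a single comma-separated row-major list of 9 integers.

Answer: 4, 4, 0, 8, 64, 0, 64, 8, 64

Derivation:
Slide down:
col 0: [4, 8, 64] -> [4, 8, 64]
col 1: [4, 64, 8] -> [4, 64, 8]
col 2: [0, 0, 64] -> [0, 0, 64]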